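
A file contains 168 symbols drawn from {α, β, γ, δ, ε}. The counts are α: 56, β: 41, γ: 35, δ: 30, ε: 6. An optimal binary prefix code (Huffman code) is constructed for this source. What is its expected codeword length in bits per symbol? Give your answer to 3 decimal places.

2.214 bits/symbol

Probabilities are the counts divided by 168.
Repeatedly combine the two least-probable nodes; the expected code length is the sum of the merged weights.
merge 1/28 + 5/28 → 3/14
merge 5/24 + 3/14 → 71/168
merge 41/168 + 1/3 → 97/168
merge 71/168 + 97/168 → 1
L = 3/14 + 71/168 + 97/168 + 1 = 31/14 ≈ 2.214 bits/symbol.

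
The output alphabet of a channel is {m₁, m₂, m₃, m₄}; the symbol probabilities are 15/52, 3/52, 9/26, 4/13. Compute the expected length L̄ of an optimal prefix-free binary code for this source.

2 bits/symbol

Repeatedly combine the two least-probable nodes; the expected code length is the sum of the merged weights.
merge 3/52 + 15/52 → 9/26
merge 4/13 + 9/26 → 17/26
merge 9/26 + 17/26 → 1
L = 9/26 + 17/26 + 1 = 2 bits/symbol.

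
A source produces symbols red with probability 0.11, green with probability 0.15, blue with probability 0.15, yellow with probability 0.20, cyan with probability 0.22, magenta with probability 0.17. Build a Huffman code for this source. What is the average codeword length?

Repeatedly combine the two least-probable nodes; the expected code length is the sum of the merged weights.
merge 11/100 + 3/20 → 13/50
merge 3/20 + 17/100 → 8/25
merge 1/5 + 11/50 → 21/50
merge 13/50 + 8/25 → 29/50
merge 21/50 + 29/50 → 1
L = 13/50 + 8/25 + 21/50 + 29/50 + 1 = 129/50 = 2.58 bits/symbol.

2.58 bits/symbol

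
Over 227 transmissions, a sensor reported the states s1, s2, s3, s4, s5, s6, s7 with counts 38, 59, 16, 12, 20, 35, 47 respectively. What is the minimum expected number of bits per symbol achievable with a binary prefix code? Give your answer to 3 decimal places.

Probabilities are the counts divided by 227.
Repeatedly combine the two least-probable nodes; the expected code length is the sum of the merged weights.
merge 12/227 + 16/227 → 28/227
merge 20/227 + 28/227 → 48/227
merge 35/227 + 38/227 → 73/227
merge 47/227 + 48/227 → 95/227
merge 59/227 + 73/227 → 132/227
merge 95/227 + 132/227 → 1
L = 28/227 + 48/227 + 73/227 + 95/227 + 132/227 + 1 = 603/227 ≈ 2.656 bits/symbol.

2.656 bits/symbol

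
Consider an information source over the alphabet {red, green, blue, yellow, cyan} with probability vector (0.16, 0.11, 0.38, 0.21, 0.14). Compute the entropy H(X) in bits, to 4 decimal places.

H = −Σ pᵢ log₂ pᵢ.
−0.16·log₂(0.16) = 0.4230
−0.11·log₂(0.11) = 0.3503
−0.38·log₂(0.38) = 0.5305
−0.21·log₂(0.21) = 0.4728
−0.14·log₂(0.14) = 0.3971
Sum ≈ 2.1737 → 2.1737 bits.

2.1737 bits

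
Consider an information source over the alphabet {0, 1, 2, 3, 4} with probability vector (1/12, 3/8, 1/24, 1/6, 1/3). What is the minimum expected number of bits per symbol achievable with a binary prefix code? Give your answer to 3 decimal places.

2.042 bits/symbol

Repeatedly combine the two least-probable nodes; the expected code length is the sum of the merged weights.
merge 1/24 + 1/12 → 1/8
merge 1/8 + 1/6 → 7/24
merge 7/24 + 1/3 → 5/8
merge 3/8 + 5/8 → 1
L = 1/8 + 7/24 + 5/8 + 1 = 49/24 ≈ 2.042 bits/symbol.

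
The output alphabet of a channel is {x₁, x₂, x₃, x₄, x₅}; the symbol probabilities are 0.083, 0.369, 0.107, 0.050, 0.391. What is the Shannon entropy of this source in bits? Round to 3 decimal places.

1.920 bits

H = −Σ pᵢ log₂ pᵢ.
−0.083·log₂(0.083) = 0.2980
−0.369·log₂(0.369) = 0.5307
−0.107·log₂(0.107) = 0.3450
−0.050·log₂(0.050) = 0.2161
−0.391·log₂(0.391) = 0.5297
Sum ≈ 1.9196 → 1.920 bits.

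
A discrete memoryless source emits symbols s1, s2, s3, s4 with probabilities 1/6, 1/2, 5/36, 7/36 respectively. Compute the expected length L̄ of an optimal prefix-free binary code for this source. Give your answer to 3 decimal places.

1.806 bits/symbol

Repeatedly combine the two least-probable nodes; the expected code length is the sum of the merged weights.
merge 5/36 + 1/6 → 11/36
merge 7/36 + 11/36 → 1/2
merge 1/2 + 1/2 → 1
L = 11/36 + 1/2 + 1 = 65/36 ≈ 1.806 bits/symbol.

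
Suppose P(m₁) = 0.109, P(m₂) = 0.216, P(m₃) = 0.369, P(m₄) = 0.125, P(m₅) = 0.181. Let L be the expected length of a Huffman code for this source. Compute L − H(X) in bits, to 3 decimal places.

0.056 bits

Entropy H = −Σ p log₂ p ≈ 2.1782 bits.
Huffman merges: 109/1000+1/8→117/500; 181/1000+27/125→397/1000; 117/500+369/1000→603/1000; 397/1000+603/1000→1. L = 1117/500 ≈ 2.2340.
L − H = 2.2340 − 2.1782 = 0.056 bits.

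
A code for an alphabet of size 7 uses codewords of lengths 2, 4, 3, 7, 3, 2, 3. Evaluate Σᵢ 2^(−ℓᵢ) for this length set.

0.9453125

With common denominator 2^7 = 128: Σ 2^(−ℓᵢ) = 32/128 + 8/128 + 16/128 + 1/128 + 16/128 + 32/128 + 16/128 = 121/128 = 0.9453125.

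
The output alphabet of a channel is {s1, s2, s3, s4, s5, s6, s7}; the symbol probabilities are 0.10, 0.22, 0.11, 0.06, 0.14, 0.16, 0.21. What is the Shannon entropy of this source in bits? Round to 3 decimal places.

H = −Σ pᵢ log₂ pᵢ.
−0.10·log₂(0.10) = 0.3322
−0.22·log₂(0.22) = 0.4806
−0.11·log₂(0.11) = 0.3503
−0.06·log₂(0.06) = 0.2435
−0.14·log₂(0.14) = 0.3971
−0.16·log₂(0.16) = 0.4230
−0.21·log₂(0.21) = 0.4728
Sum ≈ 2.6995 → 2.700 bits.

2.700 bits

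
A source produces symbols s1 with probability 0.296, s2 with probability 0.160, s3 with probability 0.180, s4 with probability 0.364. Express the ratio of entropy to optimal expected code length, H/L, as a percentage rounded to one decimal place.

97.1%

Entropy H = −Σ p log₂ p ≈ 1.9189 bits.
Huffman merges: 4/25+9/50→17/50; 37/125+17/50→159/250; 91/250+159/250→1. L = 247/125 ≈ 1.9760.
Efficiency = H/L = 1.9189/1.9760 = 97.1%.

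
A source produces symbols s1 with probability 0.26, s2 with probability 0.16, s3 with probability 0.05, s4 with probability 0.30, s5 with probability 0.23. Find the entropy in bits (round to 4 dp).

H = −Σ pᵢ log₂ pᵢ.
−0.26·log₂(0.26) = 0.5053
−0.16·log₂(0.16) = 0.4230
−0.05·log₂(0.05) = 0.2161
−0.30·log₂(0.30) = 0.5211
−0.23·log₂(0.23) = 0.4877
Sum ≈ 2.1532 → 2.1532 bits.

2.1532 bits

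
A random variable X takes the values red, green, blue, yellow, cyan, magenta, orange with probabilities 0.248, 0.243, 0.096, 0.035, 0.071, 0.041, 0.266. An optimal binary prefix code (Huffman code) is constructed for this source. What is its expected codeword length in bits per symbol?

Repeatedly combine the two least-probable nodes; the expected code length is the sum of the merged weights.
merge 7/200 + 41/1000 → 19/250
merge 71/1000 + 19/250 → 147/1000
merge 12/125 + 147/1000 → 243/1000
merge 243/1000 + 243/1000 → 243/500
merge 31/125 + 133/500 → 257/500
merge 243/500 + 257/500 → 1
L = 19/250 + 147/1000 + 243/1000 + 243/500 + 257/500 + 1 = 1233/500 = 2.466 bits/symbol.

2.466 bits/symbol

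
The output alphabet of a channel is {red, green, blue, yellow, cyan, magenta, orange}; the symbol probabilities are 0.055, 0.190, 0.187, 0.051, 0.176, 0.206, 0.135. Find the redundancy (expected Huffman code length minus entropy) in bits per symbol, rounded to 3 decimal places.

0.053 bits

Entropy H = −Σ p log₂ p ≈ 2.6573 bits.
Huffman merges: 51/1000+11/200→53/500; 53/500+27/200→241/1000; 22/125+187/1000→363/1000; 19/100+103/500→99/250; 241/1000+363/1000→151/250; 99/250+151/250→1. L = 271/100 ≈ 2.7100.
L − H = 2.7100 − 2.6573 = 0.053 bits.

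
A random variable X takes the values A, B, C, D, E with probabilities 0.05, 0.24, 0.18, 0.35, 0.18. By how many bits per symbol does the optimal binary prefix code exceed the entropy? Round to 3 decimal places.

0.099 bits

Entropy H = −Σ p log₂ p ≈ 2.1309 bits.
Huffman merges: 1/20+9/50→23/100; 9/50+23/100→41/100; 6/25+7/20→59/100; 41/100+59/100→1. L = 223/100 ≈ 2.2300.
L − H = 2.2300 − 2.1309 = 0.099 bits.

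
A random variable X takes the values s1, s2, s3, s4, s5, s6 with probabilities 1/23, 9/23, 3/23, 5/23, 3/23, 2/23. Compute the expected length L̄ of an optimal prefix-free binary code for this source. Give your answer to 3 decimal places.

Repeatedly combine the two least-probable nodes; the expected code length is the sum of the merged weights.
merge 1/23 + 2/23 → 3/23
merge 3/23 + 3/23 → 6/23
merge 3/23 + 5/23 → 8/23
merge 6/23 + 8/23 → 14/23
merge 9/23 + 14/23 → 1
L = 3/23 + 6/23 + 8/23 + 14/23 + 1 = 54/23 ≈ 2.348 bits/symbol.

2.348 bits/symbol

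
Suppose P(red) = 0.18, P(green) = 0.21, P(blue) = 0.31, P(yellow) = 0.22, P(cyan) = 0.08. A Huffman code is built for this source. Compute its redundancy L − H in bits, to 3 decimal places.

Entropy H = −Σ p log₂ p ≈ 2.2140 bits.
Huffman merges: 2/25+9/50→13/50; 21/100+11/50→43/100; 13/50+31/100→57/100; 43/100+57/100→1. L = 113/50 ≈ 2.2600.
L − H = 2.2600 − 2.2140 = 0.046 bits.

0.046 bits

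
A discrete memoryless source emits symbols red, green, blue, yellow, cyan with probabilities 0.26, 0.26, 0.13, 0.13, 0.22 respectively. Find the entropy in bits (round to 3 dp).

2.256 bits

H = −Σ pᵢ log₂ pᵢ.
−0.26·log₂(0.26) = 0.5053
−0.26·log₂(0.26) = 0.5053
−0.13·log₂(0.13) = 0.3826
−0.13·log₂(0.13) = 0.3826
−0.22·log₂(0.22) = 0.4806
Sum ≈ 2.2564 → 2.256 bits.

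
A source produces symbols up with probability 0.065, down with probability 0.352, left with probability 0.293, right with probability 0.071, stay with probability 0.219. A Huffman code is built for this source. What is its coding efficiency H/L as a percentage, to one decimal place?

Entropy H = −Σ p log₂ p ≈ 2.0562 bits.
Huffman merges: 13/200+71/1000→17/125; 17/125+219/1000→71/200; 293/1000+44/125→129/200; 71/200+129/200→1. L = 267/125 ≈ 2.1360.
Efficiency = H/L = 2.0562/2.1360 = 96.3%.

96.3%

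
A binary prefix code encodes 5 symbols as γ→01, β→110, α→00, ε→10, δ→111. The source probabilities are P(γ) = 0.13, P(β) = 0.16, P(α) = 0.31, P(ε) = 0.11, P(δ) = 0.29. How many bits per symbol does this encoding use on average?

2.45 bits/symbol

L̄ = Σ pᵢ·ℓᵢ = 0.13·2 + 0.16·3 + 0.31·2 + 0.11·2 + 0.29·3 = 2.45 bits/symbol.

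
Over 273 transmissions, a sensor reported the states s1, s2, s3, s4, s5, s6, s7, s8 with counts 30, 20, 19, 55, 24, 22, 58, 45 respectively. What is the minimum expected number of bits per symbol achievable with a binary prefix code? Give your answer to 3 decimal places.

2.897 bits/symbol

Probabilities are the counts divided by 273.
Repeatedly combine the two least-probable nodes; the expected code length is the sum of the merged weights.
merge 19/273 + 20/273 → 1/7
merge 22/273 + 8/91 → 46/273
merge 10/91 + 1/7 → 23/91
merge 15/91 + 46/273 → 1/3
merge 55/273 + 58/273 → 113/273
merge 23/91 + 1/3 → 160/273
merge 113/273 + 160/273 → 1
L = 1/7 + 46/273 + 23/91 + 1/3 + 113/273 + 160/273 + 1 = 113/39 ≈ 2.897 bits/symbol.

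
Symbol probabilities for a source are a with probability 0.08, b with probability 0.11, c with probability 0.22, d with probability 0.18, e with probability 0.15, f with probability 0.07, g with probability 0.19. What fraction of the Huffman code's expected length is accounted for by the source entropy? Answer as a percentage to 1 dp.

98.6%

Entropy H = −Σ p log₂ p ≈ 2.7020 bits.
Huffman merges: 7/100+2/25→3/20; 11/100+3/20→13/50; 3/20+9/50→33/100; 19/100+11/50→41/100; 13/50+33/100→59/100; 41/100+59/100→1. L = 137/50 ≈ 2.7400.
Efficiency = H/L = 2.7020/2.7400 = 98.6%.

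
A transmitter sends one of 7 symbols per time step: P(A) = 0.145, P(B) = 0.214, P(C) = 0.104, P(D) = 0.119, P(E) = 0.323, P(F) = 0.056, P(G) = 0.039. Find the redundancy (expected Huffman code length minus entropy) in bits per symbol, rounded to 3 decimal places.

Entropy H = −Σ p log₂ p ≈ 2.5270 bits.
Huffman merges: 39/1000+7/125→19/200; 19/200+13/125→199/1000; 119/1000+29/200→33/125; 199/1000+107/500→413/1000; 33/125+323/1000→587/1000; 413/1000+587/1000→1. L = 1279/500 ≈ 2.5580.
L − H = 2.5580 − 2.5270 = 0.031 bits.

0.031 bits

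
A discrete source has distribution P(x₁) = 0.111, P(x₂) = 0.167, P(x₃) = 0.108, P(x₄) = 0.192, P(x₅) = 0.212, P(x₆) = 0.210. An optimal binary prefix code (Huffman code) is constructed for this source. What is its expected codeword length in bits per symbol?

Repeatedly combine the two least-probable nodes; the expected code length is the sum of the merged weights.
merge 27/250 + 111/1000 → 219/1000
merge 167/1000 + 24/125 → 359/1000
merge 21/100 + 53/250 → 211/500
merge 219/1000 + 359/1000 → 289/500
merge 211/500 + 289/500 → 1
L = 219/1000 + 359/1000 + 211/500 + 289/500 + 1 = 1289/500 = 2.578 bits/symbol.

2.578 bits/symbol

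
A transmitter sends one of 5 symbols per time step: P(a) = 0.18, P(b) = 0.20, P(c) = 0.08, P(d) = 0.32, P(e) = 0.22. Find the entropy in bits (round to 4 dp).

2.2078 bits

H = −Σ pᵢ log₂ pᵢ.
−0.18·log₂(0.18) = 0.4453
−0.20·log₂(0.20) = 0.4644
−0.08·log₂(0.08) = 0.2915
−0.32·log₂(0.32) = 0.5260
−0.22·log₂(0.22) = 0.4806
Sum ≈ 2.2078 → 2.2078 bits.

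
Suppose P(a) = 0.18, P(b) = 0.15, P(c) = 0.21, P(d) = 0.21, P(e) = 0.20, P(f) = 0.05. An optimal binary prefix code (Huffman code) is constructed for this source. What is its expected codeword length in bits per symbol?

Repeatedly combine the two least-probable nodes; the expected code length is the sum of the merged weights.
merge 1/20 + 3/20 → 1/5
merge 9/50 + 1/5 → 19/50
merge 1/5 + 21/100 → 41/100
merge 21/100 + 19/50 → 59/100
merge 41/100 + 59/100 → 1
L = 1/5 + 19/50 + 41/100 + 59/100 + 1 = 129/50 = 2.58 bits/symbol.

2.58 bits/symbol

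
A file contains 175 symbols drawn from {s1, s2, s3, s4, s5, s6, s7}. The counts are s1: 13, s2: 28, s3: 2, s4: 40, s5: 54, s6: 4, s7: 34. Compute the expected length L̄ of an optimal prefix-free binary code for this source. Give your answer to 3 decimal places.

Probabilities are the counts divided by 175.
Repeatedly combine the two least-probable nodes; the expected code length is the sum of the merged weights.
merge 2/175 + 4/175 → 6/175
merge 6/175 + 13/175 → 19/175
merge 19/175 + 4/25 → 47/175
merge 34/175 + 8/35 → 74/175
merge 47/175 + 54/175 → 101/175
merge 74/175 + 101/175 → 1
L = 6/175 + 19/175 + 47/175 + 74/175 + 101/175 + 1 = 422/175 ≈ 2.411 bits/symbol.

2.411 bits/symbol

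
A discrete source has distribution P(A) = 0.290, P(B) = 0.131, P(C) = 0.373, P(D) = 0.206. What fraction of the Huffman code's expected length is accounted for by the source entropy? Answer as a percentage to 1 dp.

96.9%

Entropy H = −Σ p log₂ p ≈ 1.9023 bits.
Huffman merges: 131/1000+103/500→337/1000; 29/100+337/1000→627/1000; 373/1000+627/1000→1. L = 491/250 ≈ 1.9640.
Efficiency = H/L = 1.9023/1.9640 = 96.9%.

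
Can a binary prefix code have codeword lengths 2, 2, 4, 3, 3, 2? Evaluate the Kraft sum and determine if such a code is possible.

With common denominator 2^4 = 16: Σ 2^(−ℓᵢ) = 4/16 + 4/16 + 1/16 + 2/16 + 2/16 + 4/16 = 17/16 = 1.0625.
Kraft's inequality requires Σ ≤ 1; here Σ = 1.0625 > 1, so no such prefix code exists.

1.0625; no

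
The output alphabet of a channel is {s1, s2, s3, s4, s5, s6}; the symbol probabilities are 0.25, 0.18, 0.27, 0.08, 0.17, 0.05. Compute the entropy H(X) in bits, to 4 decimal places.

H = −Σ pᵢ log₂ pᵢ.
−0.25·log₂(0.25) = 0.5000
−0.18·log₂(0.18) = 0.4453
−0.27·log₂(0.27) = 0.5100
−0.08·log₂(0.08) = 0.2915
−0.17·log₂(0.17) = 0.4346
−0.05·log₂(0.05) = 0.2161
Sum ≈ 2.3975 → 2.3975 bits.

2.3975 bits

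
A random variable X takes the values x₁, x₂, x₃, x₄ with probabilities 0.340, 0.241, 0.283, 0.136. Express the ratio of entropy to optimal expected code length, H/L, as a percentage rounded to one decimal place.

Entropy H = −Σ p log₂ p ≈ 1.9308 bits.
Huffman merges: 17/125+241/1000→377/1000; 283/1000+17/50→623/1000; 377/1000+623/1000→1. L = 2 ≈ 2.0000.
Efficiency = H/L = 1.9308/2.0000 = 96.5%.

96.5%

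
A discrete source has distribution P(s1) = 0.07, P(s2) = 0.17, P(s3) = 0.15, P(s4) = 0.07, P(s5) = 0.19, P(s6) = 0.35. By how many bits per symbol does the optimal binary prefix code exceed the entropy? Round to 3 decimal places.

0.062 bits

Entropy H = −Σ p log₂ p ≈ 2.3676 bits.
Huffman merges: 7/100+7/100→7/50; 7/50+3/20→29/100; 17/100+19/100→9/25; 29/100+7/20→16/25; 9/25+16/25→1. L = 243/100 ≈ 2.4300.
L − H = 2.4300 − 2.3676 = 0.062 bits.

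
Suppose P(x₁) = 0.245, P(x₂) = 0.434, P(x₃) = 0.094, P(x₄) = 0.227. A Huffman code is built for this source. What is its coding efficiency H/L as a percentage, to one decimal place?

Entropy H = −Σ p log₂ p ≈ 1.8260 bits.
Huffman merges: 47/500+227/1000→321/1000; 49/200+321/1000→283/500; 217/500+283/500→1. L = 1887/1000 ≈ 1.8870.
Efficiency = H/L = 1.8260/1.8870 = 96.8%.

96.8%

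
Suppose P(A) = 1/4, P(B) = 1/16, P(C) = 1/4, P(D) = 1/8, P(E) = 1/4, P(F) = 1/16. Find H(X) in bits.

Each probability is a power of 1/2, so log₂(1/p) is an integer.
H = Σ p·log₂(1/p) = 1/4·2 + 1/16·4 + 1/4·2 + 1/8·3 + 1/4·2 + 1/16·4 = 2.375 bits.

2.375 bits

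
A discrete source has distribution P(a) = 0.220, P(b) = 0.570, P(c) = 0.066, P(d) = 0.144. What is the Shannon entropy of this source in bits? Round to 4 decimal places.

1.6042 bits

H = −Σ pᵢ log₂ pᵢ.
−0.220·log₂(0.220) = 0.4806
−0.570·log₂(0.570) = 0.4623
−0.066·log₂(0.066) = 0.2588
−0.144·log₂(0.144) = 0.4026
Sum ≈ 1.6042 → 1.6042 bits.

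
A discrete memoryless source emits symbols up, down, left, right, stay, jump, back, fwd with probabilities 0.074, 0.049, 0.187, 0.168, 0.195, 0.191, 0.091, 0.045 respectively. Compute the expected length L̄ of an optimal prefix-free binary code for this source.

Repeatedly combine the two least-probable nodes; the expected code length is the sum of the merged weights.
merge 9/200 + 49/1000 → 47/500
merge 37/500 + 91/1000 → 33/200
merge 47/500 + 33/200 → 259/1000
merge 21/125 + 187/1000 → 71/200
merge 191/1000 + 39/200 → 193/500
merge 259/1000 + 71/200 → 307/500
merge 193/500 + 307/500 → 1
L = 47/500 + 33/200 + 259/1000 + 71/200 + 193/500 + 307/500 + 1 = 2873/1000 = 2.873 bits/symbol.

2.873 bits/symbol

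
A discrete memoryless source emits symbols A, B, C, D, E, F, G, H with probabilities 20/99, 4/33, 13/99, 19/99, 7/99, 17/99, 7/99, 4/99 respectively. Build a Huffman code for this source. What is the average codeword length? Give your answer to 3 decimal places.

2.899 bits/symbol

Repeatedly combine the two least-probable nodes; the expected code length is the sum of the merged weights.
merge 4/99 + 7/99 → 1/9
merge 7/99 + 1/9 → 2/11
merge 4/33 + 13/99 → 25/99
merge 17/99 + 2/11 → 35/99
merge 19/99 + 20/99 → 13/33
merge 25/99 + 35/99 → 20/33
merge 13/33 + 20/33 → 1
L = 1/9 + 2/11 + 25/99 + 35/99 + 13/33 + 20/33 + 1 = 287/99 ≈ 2.899 bits/symbol.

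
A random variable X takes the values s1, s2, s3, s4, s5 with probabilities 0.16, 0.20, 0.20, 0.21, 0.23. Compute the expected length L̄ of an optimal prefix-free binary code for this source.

Repeatedly combine the two least-probable nodes; the expected code length is the sum of the merged weights.
merge 4/25 + 1/5 → 9/25
merge 1/5 + 21/100 → 41/100
merge 23/100 + 9/25 → 59/100
merge 41/100 + 59/100 → 1
L = 9/25 + 41/100 + 59/100 + 1 = 59/25 = 2.36 bits/symbol.

2.36 bits/symbol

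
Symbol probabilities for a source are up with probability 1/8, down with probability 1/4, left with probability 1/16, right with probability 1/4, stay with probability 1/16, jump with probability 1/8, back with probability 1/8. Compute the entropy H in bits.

2.625 bits

Each probability is a power of 1/2, so log₂(1/p) is an integer.
H = Σ p·log₂(1/p) = 1/8·3 + 1/4·2 + 1/16·4 + 1/4·2 + 1/16·4 + 1/8·3 + 1/8·3 = 2.625 bits.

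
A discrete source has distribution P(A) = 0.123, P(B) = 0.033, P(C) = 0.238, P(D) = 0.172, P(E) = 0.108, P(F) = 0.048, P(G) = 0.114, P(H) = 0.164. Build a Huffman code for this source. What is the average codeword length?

2.843 bits/symbol

Repeatedly combine the two least-probable nodes; the expected code length is the sum of the merged weights.
merge 33/1000 + 6/125 → 81/1000
merge 81/1000 + 27/250 → 189/1000
merge 57/500 + 123/1000 → 237/1000
merge 41/250 + 43/250 → 42/125
merge 189/1000 + 237/1000 → 213/500
merge 119/500 + 42/125 → 287/500
merge 213/500 + 287/500 → 1
L = 81/1000 + 189/1000 + 237/1000 + 42/125 + 213/500 + 287/500 + 1 = 2843/1000 = 2.843 bits/symbol.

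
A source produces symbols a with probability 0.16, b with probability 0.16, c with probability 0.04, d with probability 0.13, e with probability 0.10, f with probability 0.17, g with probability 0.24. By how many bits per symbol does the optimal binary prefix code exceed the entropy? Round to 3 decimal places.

Entropy H = −Σ p log₂ p ≈ 2.6753 bits.
Huffman merges: 1/25+1/10→7/50; 13/100+7/50→27/100; 4/25+4/25→8/25; 17/100+6/25→41/100; 27/100+8/25→59/100; 41/100+59/100→1. L = 273/100 ≈ 2.7300.
L − H = 2.7300 − 2.6753 = 0.055 bits.

0.055 bits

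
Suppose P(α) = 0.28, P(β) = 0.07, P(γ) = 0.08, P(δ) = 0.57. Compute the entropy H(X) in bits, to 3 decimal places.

1.537 bits

H = −Σ pᵢ log₂ pᵢ.
−0.28·log₂(0.28) = 0.5142
−0.07·log₂(0.07) = 0.2686
−0.08·log₂(0.08) = 0.2915
−0.57·log₂(0.57) = 0.4623
Sum ≈ 1.5365 → 1.537 bits.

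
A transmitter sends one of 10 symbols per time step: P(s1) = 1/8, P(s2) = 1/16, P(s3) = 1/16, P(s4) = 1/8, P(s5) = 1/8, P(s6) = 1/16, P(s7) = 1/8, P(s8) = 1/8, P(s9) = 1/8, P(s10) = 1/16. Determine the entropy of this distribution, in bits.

3.25 bits

Each probability is a power of 1/2, so log₂(1/p) is an integer.
H = Σ p·log₂(1/p) = 1/8·3 + 1/16·4 + 1/16·4 + 1/8·3 + 1/8·3 + 1/16·4 + 1/8·3 + 1/8·3 + 1/8·3 + 1/16·4 = 3.25 bits.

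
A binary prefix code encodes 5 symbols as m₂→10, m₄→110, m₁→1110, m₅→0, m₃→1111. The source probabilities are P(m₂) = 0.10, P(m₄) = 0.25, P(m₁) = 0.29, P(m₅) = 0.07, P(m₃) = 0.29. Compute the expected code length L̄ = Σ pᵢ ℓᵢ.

L̄ = Σ pᵢ·ℓᵢ = 0.10·2 + 0.25·3 + 0.29·4 + 0.07·1 + 0.29·4 = 3.34 bits/symbol.

3.34 bits/symbol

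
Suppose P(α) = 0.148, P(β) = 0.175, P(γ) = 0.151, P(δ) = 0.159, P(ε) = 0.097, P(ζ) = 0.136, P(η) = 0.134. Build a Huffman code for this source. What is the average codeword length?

2.825 bits/symbol

Repeatedly combine the two least-probable nodes; the expected code length is the sum of the merged weights.
merge 97/1000 + 67/500 → 231/1000
merge 17/125 + 37/250 → 71/250
merge 151/1000 + 159/1000 → 31/100
merge 7/40 + 231/1000 → 203/500
merge 71/250 + 31/100 → 297/500
merge 203/500 + 297/500 → 1
L = 231/1000 + 71/250 + 31/100 + 203/500 + 297/500 + 1 = 113/40 = 2.825 bits/symbol.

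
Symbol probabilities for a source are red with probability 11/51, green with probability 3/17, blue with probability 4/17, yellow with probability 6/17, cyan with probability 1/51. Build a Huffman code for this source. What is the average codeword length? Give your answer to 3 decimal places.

Repeatedly combine the two least-probable nodes; the expected code length is the sum of the merged weights.
merge 1/51 + 3/17 → 10/51
merge 10/51 + 11/51 → 7/17
merge 4/17 + 6/17 → 10/17
merge 7/17 + 10/17 → 1
L = 10/51 + 7/17 + 10/17 + 1 = 112/51 ≈ 2.196 bits/symbol.

2.196 bits/symbol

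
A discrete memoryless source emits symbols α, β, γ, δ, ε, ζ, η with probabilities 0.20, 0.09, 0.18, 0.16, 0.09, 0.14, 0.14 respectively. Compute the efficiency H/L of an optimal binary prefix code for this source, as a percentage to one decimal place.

98.3%

Entropy H = −Σ p log₂ p ≈ 2.7522 bits.
Huffman merges: 9/100+9/100→9/50; 7/50+7/50→7/25; 4/25+9/50→17/50; 9/50+1/5→19/50; 7/25+17/50→31/50; 19/50+31/50→1. L = 14/5 ≈ 2.8000.
Efficiency = H/L = 2.7522/2.8000 = 98.3%.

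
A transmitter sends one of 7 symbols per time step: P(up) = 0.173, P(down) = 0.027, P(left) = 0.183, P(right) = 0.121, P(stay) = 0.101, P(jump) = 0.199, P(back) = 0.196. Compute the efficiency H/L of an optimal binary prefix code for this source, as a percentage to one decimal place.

Entropy H = −Σ p log₂ p ≈ 2.6540 bits.
Huffman merges: 27/1000+101/1000→16/125; 121/1000+16/125→249/1000; 173/1000+183/1000→89/250; 49/250+199/1000→79/200; 249/1000+89/250→121/200; 79/200+121/200→1. L = 2733/1000 ≈ 2.7330.
Efficiency = H/L = 2.6540/2.7330 = 97.1%.

97.1%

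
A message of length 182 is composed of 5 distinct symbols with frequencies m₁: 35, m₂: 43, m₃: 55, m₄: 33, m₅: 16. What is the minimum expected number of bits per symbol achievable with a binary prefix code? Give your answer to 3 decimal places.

Probabilities are the counts divided by 182.
Repeatedly combine the two least-probable nodes; the expected code length is the sum of the merged weights.
merge 8/91 + 33/182 → 7/26
merge 5/26 + 43/182 → 3/7
merge 7/26 + 55/182 → 4/7
merge 3/7 + 4/7 → 1
L = 7/26 + 3/7 + 4/7 + 1 = 59/26 ≈ 2.269 bits/symbol.

2.269 bits/symbol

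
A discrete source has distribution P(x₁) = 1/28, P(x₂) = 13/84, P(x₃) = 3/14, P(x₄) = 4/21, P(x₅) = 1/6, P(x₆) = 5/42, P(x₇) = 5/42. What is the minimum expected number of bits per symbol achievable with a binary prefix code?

Repeatedly combine the two least-probable nodes; the expected code length is the sum of the merged weights.
merge 1/28 + 5/42 → 13/84
merge 5/42 + 13/84 → 23/84
merge 13/84 + 1/6 → 9/28
merge 4/21 + 3/14 → 17/42
merge 23/84 + 9/28 → 25/42
merge 17/42 + 25/42 → 1
L = 13/84 + 23/84 + 9/28 + 17/42 + 25/42 + 1 = 11/4 = 2.75 bits/symbol.

2.75 bits/symbol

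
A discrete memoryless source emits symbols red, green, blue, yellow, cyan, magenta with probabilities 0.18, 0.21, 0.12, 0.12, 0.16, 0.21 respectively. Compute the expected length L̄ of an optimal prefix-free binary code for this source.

2.58 bits/symbol

Repeatedly combine the two least-probable nodes; the expected code length is the sum of the merged weights.
merge 3/25 + 3/25 → 6/25
merge 4/25 + 9/50 → 17/50
merge 21/100 + 21/100 → 21/50
merge 6/25 + 17/50 → 29/50
merge 21/50 + 29/50 → 1
L = 6/25 + 17/50 + 21/50 + 29/50 + 1 = 129/50 = 2.58 bits/symbol.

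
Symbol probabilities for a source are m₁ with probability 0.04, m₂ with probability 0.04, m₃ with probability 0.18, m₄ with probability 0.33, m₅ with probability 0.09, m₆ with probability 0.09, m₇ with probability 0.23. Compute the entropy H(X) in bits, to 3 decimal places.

H = −Σ pᵢ log₂ pᵢ.
−0.04·log₂(0.04) = 0.1858
−0.04·log₂(0.04) = 0.1858
−0.18·log₂(0.18) = 0.4453
−0.33·log₂(0.33) = 0.5278
−0.09·log₂(0.09) = 0.3127
−0.09·log₂(0.09) = 0.3127
−0.23·log₂(0.23) = 0.4877
Sum ≈ 2.4576 → 2.458 bits.

2.458 bits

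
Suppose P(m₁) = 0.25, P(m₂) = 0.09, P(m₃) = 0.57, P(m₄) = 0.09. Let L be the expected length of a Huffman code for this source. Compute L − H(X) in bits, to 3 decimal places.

Entropy H = −Σ p log₂ p ≈ 1.5876 bits.
Huffman merges: 9/100+9/100→9/50; 9/50+1/4→43/100; 43/100+57/100→1. L = 161/100 ≈ 1.6100.
L − H = 1.6100 − 1.5876 = 0.022 bits.

0.022 bits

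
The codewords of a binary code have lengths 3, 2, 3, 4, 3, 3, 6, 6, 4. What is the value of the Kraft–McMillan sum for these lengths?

With common denominator 2^6 = 64: Σ 2^(−ℓᵢ) = 8/64 + 16/64 + 8/64 + 4/64 + 8/64 + 8/64 + 1/64 + 1/64 + 4/64 = 58/64 = 0.90625.

0.90625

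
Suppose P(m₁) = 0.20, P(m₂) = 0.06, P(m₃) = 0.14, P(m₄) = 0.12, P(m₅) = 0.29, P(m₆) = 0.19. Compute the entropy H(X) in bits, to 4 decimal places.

2.4452 bits

H = −Σ pᵢ log₂ pᵢ.
−0.20·log₂(0.20) = 0.4644
−0.06·log₂(0.06) = 0.2435
−0.14·log₂(0.14) = 0.3971
−0.12·log₂(0.12) = 0.3671
−0.29·log₂(0.29) = 0.5179
−0.19·log₂(0.19) = 0.4552
Sum ≈ 2.4452 → 2.4452 bits.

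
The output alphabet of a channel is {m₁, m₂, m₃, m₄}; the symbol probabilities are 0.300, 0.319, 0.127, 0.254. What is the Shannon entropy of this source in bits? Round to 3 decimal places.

1.927 bits

H = −Σ pᵢ log₂ pᵢ.
−0.300·log₂(0.300) = 0.5211
−0.319·log₂(0.319) = 0.5258
−0.127·log₂(0.127) = 0.3781
−0.254·log₂(0.254) = 0.5022
Sum ≈ 1.9272 → 1.927 bits.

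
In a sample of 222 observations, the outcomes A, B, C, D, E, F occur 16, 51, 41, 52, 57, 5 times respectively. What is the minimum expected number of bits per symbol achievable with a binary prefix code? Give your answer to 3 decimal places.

Probabilities are the counts divided by 222.
Repeatedly combine the two least-probable nodes; the expected code length is the sum of the merged weights.
merge 5/222 + 8/111 → 7/74
merge 7/74 + 41/222 → 31/111
merge 17/74 + 26/111 → 103/222
merge 19/74 + 31/111 → 119/222
merge 103/222 + 119/222 → 1
L = 7/74 + 31/111 + 103/222 + 119/222 + 1 = 527/222 ≈ 2.374 bits/symbol.

2.374 bits/symbol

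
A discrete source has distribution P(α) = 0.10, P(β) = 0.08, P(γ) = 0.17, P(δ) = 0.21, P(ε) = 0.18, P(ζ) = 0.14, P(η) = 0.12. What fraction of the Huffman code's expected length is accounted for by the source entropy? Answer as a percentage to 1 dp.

98.2%

Entropy H = −Σ p log₂ p ≈ 2.7406 bits.
Huffman merges: 2/25+1/10→9/50; 3/25+7/50→13/50; 17/100+9/50→7/20; 9/50+21/100→39/100; 13/50+7/20→61/100; 39/100+61/100→1. L = 279/100 ≈ 2.7900.
Efficiency = H/L = 2.7406/2.7900 = 98.2%.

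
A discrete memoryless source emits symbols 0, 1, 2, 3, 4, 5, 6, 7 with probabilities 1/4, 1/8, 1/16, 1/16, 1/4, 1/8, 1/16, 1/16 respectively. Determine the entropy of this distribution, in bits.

Each probability is a power of 1/2, so log₂(1/p) is an integer.
H = Σ p·log₂(1/p) = 1/4·2 + 1/8·3 + 1/16·4 + 1/16·4 + 1/4·2 + 1/8·3 + 1/16·4 + 1/16·4 = 2.75 bits.

2.75 bits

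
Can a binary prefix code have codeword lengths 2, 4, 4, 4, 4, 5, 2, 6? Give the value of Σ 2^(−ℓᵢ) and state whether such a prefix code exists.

0.796875; yes

With common denominator 2^6 = 64: Σ 2^(−ℓᵢ) = 16/64 + 4/64 + 4/64 + 4/64 + 4/64 + 2/64 + 16/64 + 1/64 = 51/64 = 0.796875.
Kraft's inequality requires Σ ≤ 1; here Σ = 0.796875 ≤ 1, so such a prefix code exists.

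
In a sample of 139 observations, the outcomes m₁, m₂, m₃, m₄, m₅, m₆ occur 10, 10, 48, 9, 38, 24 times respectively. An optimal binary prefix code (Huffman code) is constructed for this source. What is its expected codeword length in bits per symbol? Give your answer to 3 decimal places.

Probabilities are the counts divided by 139.
Repeatedly combine the two least-probable nodes; the expected code length is the sum of the merged weights.
merge 9/139 + 10/139 → 19/139
merge 10/139 + 19/139 → 29/139
merge 24/139 + 29/139 → 53/139
merge 38/139 + 48/139 → 86/139
merge 53/139 + 86/139 → 1
L = 19/139 + 29/139 + 53/139 + 86/139 + 1 = 326/139 ≈ 2.345 bits/symbol.

2.345 bits/symbol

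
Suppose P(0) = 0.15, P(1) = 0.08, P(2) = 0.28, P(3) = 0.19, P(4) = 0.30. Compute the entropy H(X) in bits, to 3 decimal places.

2.193 bits

H = −Σ pᵢ log₂ pᵢ.
−0.15·log₂(0.15) = 0.4105
−0.08·log₂(0.08) = 0.2915
−0.28·log₂(0.28) = 0.5142
−0.19·log₂(0.19) = 0.4552
−0.30·log₂(0.30) = 0.5211
Sum ≈ 2.1926 → 2.193 bits.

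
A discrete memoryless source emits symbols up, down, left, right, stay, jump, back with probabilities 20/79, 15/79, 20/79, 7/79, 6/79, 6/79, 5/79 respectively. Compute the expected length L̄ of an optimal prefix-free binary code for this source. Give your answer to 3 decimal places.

Repeatedly combine the two least-probable nodes; the expected code length is the sum of the merged weights.
merge 5/79 + 6/79 → 11/79
merge 6/79 + 7/79 → 13/79
merge 11/79 + 13/79 → 24/79
merge 15/79 + 20/79 → 35/79
merge 20/79 + 24/79 → 44/79
merge 35/79 + 44/79 → 1
L = 11/79 + 13/79 + 24/79 + 35/79 + 44/79 + 1 = 206/79 ≈ 2.608 bits/symbol.

2.608 bits/symbol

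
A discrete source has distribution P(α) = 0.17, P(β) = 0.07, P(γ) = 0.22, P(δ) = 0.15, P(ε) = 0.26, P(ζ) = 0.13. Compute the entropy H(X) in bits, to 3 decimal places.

2.482 bits

H = −Σ pᵢ log₂ pᵢ.
−0.17·log₂(0.17) = 0.4346
−0.07·log₂(0.07) = 0.2686
−0.22·log₂(0.22) = 0.4806
−0.15·log₂(0.15) = 0.4105
−0.26·log₂(0.26) = 0.5053
−0.13·log₂(0.13) = 0.3826
Sum ≈ 2.4822 → 2.482 bits.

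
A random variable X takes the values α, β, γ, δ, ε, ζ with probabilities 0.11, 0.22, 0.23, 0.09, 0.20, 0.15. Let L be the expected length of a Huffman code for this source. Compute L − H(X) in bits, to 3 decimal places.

0.044 bits

Entropy H = −Σ p log₂ p ≈ 2.5061 bits.
Huffman merges: 9/100+11/100→1/5; 3/20+1/5→7/20; 1/5+11/50→21/50; 23/100+7/20→29/50; 21/50+29/50→1. L = 51/20 ≈ 2.5500.
L − H = 2.5500 − 2.5061 = 0.044 bits.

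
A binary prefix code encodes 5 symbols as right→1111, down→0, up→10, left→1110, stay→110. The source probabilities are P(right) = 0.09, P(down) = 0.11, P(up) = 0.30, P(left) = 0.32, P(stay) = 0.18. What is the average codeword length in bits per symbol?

2.89 bits/symbol

L̄ = Σ pᵢ·ℓᵢ = 0.09·4 + 0.11·1 + 0.30·2 + 0.32·4 + 0.18·3 = 2.89 bits/symbol.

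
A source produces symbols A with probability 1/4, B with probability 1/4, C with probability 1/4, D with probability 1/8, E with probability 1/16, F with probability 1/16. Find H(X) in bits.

Each probability is a power of 1/2, so log₂(1/p) is an integer.
H = Σ p·log₂(1/p) = 1/4·2 + 1/4·2 + 1/4·2 + 1/8·3 + 1/16·4 + 1/16·4 = 2.375 bits.

2.375 bits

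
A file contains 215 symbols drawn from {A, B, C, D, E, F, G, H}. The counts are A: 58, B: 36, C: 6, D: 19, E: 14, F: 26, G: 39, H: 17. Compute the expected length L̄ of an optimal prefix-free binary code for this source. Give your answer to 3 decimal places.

Probabilities are the counts divided by 215.
Repeatedly combine the two least-probable nodes; the expected code length is the sum of the merged weights.
merge 6/215 + 14/215 → 4/43
merge 17/215 + 19/215 → 36/215
merge 4/43 + 26/215 → 46/215
merge 36/215 + 36/215 → 72/215
merge 39/215 + 46/215 → 17/43
merge 58/215 + 72/215 → 26/43
merge 17/43 + 26/43 → 1
L = 4/43 + 36/215 + 46/215 + 72/215 + 17/43 + 26/43 + 1 = 604/215 ≈ 2.809 bits/symbol.

2.809 bits/symbol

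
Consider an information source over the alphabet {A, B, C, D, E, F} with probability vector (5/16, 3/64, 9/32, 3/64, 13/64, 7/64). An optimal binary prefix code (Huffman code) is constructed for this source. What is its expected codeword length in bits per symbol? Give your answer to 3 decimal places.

Repeatedly combine the two least-probable nodes; the expected code length is the sum of the merged weights.
merge 3/64 + 3/64 → 3/32
merge 3/32 + 7/64 → 13/64
merge 13/64 + 13/64 → 13/32
merge 9/32 + 5/16 → 19/32
merge 13/32 + 19/32 → 1
L = 3/32 + 13/64 + 13/32 + 19/32 + 1 = 147/64 ≈ 2.297 bits/symbol.

2.297 bits/symbol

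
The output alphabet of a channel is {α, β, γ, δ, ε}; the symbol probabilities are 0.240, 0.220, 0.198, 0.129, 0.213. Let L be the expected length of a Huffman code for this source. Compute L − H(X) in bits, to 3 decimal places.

0.033 bits

Entropy H = −Σ p log₂ p ≈ 2.2937 bits.
Huffman merges: 129/1000+99/500→327/1000; 213/1000+11/50→433/1000; 6/25+327/1000→567/1000; 433/1000+567/1000→1. L = 2327/1000 ≈ 2.3270.
L − H = 2.3270 − 2.2937 = 0.033 bits.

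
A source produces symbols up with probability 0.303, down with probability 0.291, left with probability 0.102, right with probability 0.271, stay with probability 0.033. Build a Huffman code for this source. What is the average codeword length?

Repeatedly combine the two least-probable nodes; the expected code length is the sum of the merged weights.
merge 33/1000 + 51/500 → 27/200
merge 27/200 + 271/1000 → 203/500
merge 291/1000 + 303/1000 → 297/500
merge 203/500 + 297/500 → 1
L = 27/200 + 203/500 + 297/500 + 1 = 427/200 = 2.135 bits/symbol.

2.135 bits/symbol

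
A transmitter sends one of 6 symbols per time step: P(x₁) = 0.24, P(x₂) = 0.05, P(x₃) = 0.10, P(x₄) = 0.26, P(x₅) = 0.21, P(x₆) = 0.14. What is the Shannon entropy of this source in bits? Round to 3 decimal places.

H = −Σ pᵢ log₂ pᵢ.
−0.24·log₂(0.24) = 0.4941
−0.05·log₂(0.05) = 0.2161
−0.10·log₂(0.10) = 0.3322
−0.26·log₂(0.26) = 0.5053
−0.21·log₂(0.21) = 0.4728
−0.14·log₂(0.14) = 0.3971
Sum ≈ 2.4176 → 2.418 bits.

2.418 bits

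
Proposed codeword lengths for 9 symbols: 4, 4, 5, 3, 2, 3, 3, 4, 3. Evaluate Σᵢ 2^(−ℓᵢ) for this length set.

0.96875

With common denominator 2^5 = 32: Σ 2^(−ℓᵢ) = 2/32 + 2/32 + 1/32 + 4/32 + 8/32 + 4/32 + 4/32 + 2/32 + 4/32 = 31/32 = 0.96875.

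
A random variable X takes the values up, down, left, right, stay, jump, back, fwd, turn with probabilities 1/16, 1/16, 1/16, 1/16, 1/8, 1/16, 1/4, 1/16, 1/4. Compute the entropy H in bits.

2.875 bits

Each probability is a power of 1/2, so log₂(1/p) is an integer.
H = Σ p·log₂(1/p) = 1/16·4 + 1/16·4 + 1/16·4 + 1/16·4 + 1/8·3 + 1/16·4 + 1/4·2 + 1/16·4 + 1/4·2 = 2.875 bits.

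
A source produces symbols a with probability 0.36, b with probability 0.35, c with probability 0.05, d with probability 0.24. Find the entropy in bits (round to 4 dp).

1.7709 bits

H = −Σ pᵢ log₂ pᵢ.
−0.36·log₂(0.36) = 0.5306
−0.35·log₂(0.35) = 0.5301
−0.05·log₂(0.05) = 0.2161
−0.24·log₂(0.24) = 0.4941
Sum ≈ 1.7709 → 1.7709 bits.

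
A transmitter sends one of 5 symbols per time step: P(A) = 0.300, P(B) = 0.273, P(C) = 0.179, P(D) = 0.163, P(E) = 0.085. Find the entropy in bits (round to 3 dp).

2.206 bits

H = −Σ pᵢ log₂ pᵢ.
−0.300·log₂(0.300) = 0.5211
−0.273·log₂(0.273) = 0.5113
−0.179·log₂(0.179) = 0.4443
−0.163·log₂(0.163) = 0.4266
−0.085·log₂(0.085) = 0.3023
Sum ≈ 2.2056 → 2.206 bits.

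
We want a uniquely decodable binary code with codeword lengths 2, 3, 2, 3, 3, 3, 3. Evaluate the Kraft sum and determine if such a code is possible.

With common denominator 2^3 = 8: Σ 2^(−ℓᵢ) = 2/8 + 1/8 + 2/8 + 1/8 + 1/8 + 1/8 + 1/8 = 9/8 = 1.125.
Kraft's inequality requires Σ ≤ 1; here Σ = 1.125 > 1, so no such prefix code exists.

1.125; no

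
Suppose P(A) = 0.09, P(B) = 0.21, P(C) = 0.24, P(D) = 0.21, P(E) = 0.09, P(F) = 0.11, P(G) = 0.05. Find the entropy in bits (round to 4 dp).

H = −Σ pᵢ log₂ pᵢ.
−0.09·log₂(0.09) = 0.3127
−0.21·log₂(0.21) = 0.4728
−0.24·log₂(0.24) = 0.4941
−0.21·log₂(0.21) = 0.4728
−0.09·log₂(0.09) = 0.3127
−0.11·log₂(0.11) = 0.3503
−0.05·log₂(0.05) = 0.2161
Sum ≈ 2.6315 → 2.6315 bits.

2.6315 bits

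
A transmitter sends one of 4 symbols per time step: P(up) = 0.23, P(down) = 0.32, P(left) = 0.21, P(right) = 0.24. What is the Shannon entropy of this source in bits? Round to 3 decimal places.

H = −Σ pᵢ log₂ pᵢ.
−0.23·log₂(0.23) = 0.4877
−0.32·log₂(0.32) = 0.5260
−0.21·log₂(0.21) = 0.4728
−0.24·log₂(0.24) = 0.4941
Sum ≈ 1.9807 → 1.981 bits.

1.981 bits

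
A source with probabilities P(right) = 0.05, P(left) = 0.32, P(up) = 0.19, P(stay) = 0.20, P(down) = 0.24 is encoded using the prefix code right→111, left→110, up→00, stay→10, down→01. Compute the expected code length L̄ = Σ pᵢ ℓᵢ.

L̄ = Σ pᵢ·ℓᵢ = 0.05·3 + 0.32·3 + 0.19·2 + 0.20·2 + 0.24·2 = 2.37 bits/symbol.

2.37 bits/symbol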